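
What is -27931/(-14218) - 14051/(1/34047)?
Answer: -6801811508615/14218 ≈ -4.7839e+8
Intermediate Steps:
-27931/(-14218) - 14051/(1/34047) = -27931*(-1/14218) - 14051/1/34047 = 27931/14218 - 14051*34047 = 27931/14218 - 478394397 = -6801811508615/14218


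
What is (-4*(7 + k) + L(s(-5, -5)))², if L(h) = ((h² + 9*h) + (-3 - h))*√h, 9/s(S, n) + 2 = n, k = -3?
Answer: 1378492/16807 + 54720*I*√7/343 ≈ 82.019 + 422.09*I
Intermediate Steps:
s(S, n) = 9/(-2 + n)
L(h) = √h*(-3 + h² + 8*h) (L(h) = (-3 + h² + 8*h)*√h = √h*(-3 + h² + 8*h))
(-4*(7 + k) + L(s(-5, -5)))² = (-4*(7 - 3) + √(9/(-2 - 5))*(-3 + (9/(-2 - 5))² + 8*(9/(-2 - 5))))² = (-4*4 + √(9/(-7))*(-3 + (9/(-7))² + 8*(9/(-7))))² = (-16 + √(9*(-⅐))*(-3 + (9*(-⅐))² + 8*(9*(-⅐))))² = (-16 + √(-9/7)*(-3 + (-9/7)² + 8*(-9/7)))² = (-16 + (3*I*√7/7)*(-3 + 81/49 - 72/7))² = (-16 + (3*I*√7/7)*(-570/49))² = (-16 - 1710*I*√7/343)²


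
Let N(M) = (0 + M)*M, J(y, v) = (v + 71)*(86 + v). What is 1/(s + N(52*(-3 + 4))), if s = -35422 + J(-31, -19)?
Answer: -1/29234 ≈ -3.4207e-5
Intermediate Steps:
J(y, v) = (71 + v)*(86 + v)
s = -31938 (s = -35422 + (6106 + (-19)² + 157*(-19)) = -35422 + (6106 + 361 - 2983) = -35422 + 3484 = -31938)
N(M) = M² (N(M) = M*M = M²)
1/(s + N(52*(-3 + 4))) = 1/(-31938 + (52*(-3 + 4))²) = 1/(-31938 + (52*1)²) = 1/(-31938 + 52²) = 1/(-31938 + 2704) = 1/(-29234) = -1/29234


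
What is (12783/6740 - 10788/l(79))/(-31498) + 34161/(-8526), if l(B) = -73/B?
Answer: -96399650912279/22022154909160 ≈ -4.3774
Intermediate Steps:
(12783/6740 - 10788/l(79))/(-31498) + 34161/(-8526) = (12783/6740 - 10788/((-73/79)))/(-31498) + 34161/(-8526) = (12783*(1/6740) - 10788/((-73*1/79)))*(-1/31498) + 34161*(-1/8526) = (12783/6740 - 10788/(-73/79))*(-1/31498) - 11387/2842 = (12783/6740 - 10788*(-79/73))*(-1/31498) - 11387/2842 = (12783/6740 + 852252/73)*(-1/31498) - 11387/2842 = (5745111639/492020)*(-1/31498) - 11387/2842 = -5745111639/15497645960 - 11387/2842 = -96399650912279/22022154909160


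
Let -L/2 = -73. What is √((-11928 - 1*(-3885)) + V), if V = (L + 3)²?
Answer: √14158 ≈ 118.99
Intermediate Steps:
L = 146 (L = -2*(-73) = 146)
V = 22201 (V = (146 + 3)² = 149² = 22201)
√((-11928 - 1*(-3885)) + V) = √((-11928 - 1*(-3885)) + 22201) = √((-11928 + 3885) + 22201) = √(-8043 + 22201) = √14158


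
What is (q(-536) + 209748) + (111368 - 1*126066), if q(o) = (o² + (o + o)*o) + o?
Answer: 1056402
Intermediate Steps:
q(o) = o + 3*o² (q(o) = (o² + (2*o)*o) + o = (o² + 2*o²) + o = 3*o² + o = o + 3*o²)
(q(-536) + 209748) + (111368 - 1*126066) = (-536*(1 + 3*(-536)) + 209748) + (111368 - 1*126066) = (-536*(1 - 1608) + 209748) + (111368 - 126066) = (-536*(-1607) + 209748) - 14698 = (861352 + 209748) - 14698 = 1071100 - 14698 = 1056402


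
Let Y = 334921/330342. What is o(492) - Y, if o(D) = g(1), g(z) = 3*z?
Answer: 656105/330342 ≈ 1.9861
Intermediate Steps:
o(D) = 3 (o(D) = 3*1 = 3)
Y = 334921/330342 (Y = 334921*(1/330342) = 334921/330342 ≈ 1.0139)
o(492) - Y = 3 - 1*334921/330342 = 3 - 334921/330342 = 656105/330342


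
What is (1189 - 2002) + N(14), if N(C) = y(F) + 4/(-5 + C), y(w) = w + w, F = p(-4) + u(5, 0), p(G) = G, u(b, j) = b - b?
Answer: -7385/9 ≈ -820.56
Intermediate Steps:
u(b, j) = 0
F = -4 (F = -4 + 0 = -4)
y(w) = 2*w
N(C) = -8 + 4/(-5 + C) (N(C) = 2*(-4) + 4/(-5 + C) = -8 + 4/(-5 + C))
(1189 - 2002) + N(14) = (1189 - 2002) + 4*(11 - 2*14)/(-5 + 14) = -813 + 4*(11 - 28)/9 = -813 + 4*(⅑)*(-17) = -813 - 68/9 = -7385/9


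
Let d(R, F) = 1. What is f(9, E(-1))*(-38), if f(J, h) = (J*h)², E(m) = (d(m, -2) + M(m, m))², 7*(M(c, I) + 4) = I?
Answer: -721039968/2401 ≈ -3.0031e+5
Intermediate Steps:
M(c, I) = -4 + I/7
E(m) = (-3 + m/7)² (E(m) = (1 + (-4 + m/7))² = (-3 + m/7)²)
f(J, h) = J²*h²
f(9, E(-1))*(-38) = (9²*((-21 - 1)²/49)²)*(-38) = (81*((1/49)*(-22)²)²)*(-38) = (81*((1/49)*484)²)*(-38) = (81*(484/49)²)*(-38) = (81*(234256/2401))*(-38) = (18974736/2401)*(-38) = -721039968/2401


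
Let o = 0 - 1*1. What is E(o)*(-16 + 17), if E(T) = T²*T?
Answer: -1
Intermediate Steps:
o = -1 (o = 0 - 1 = -1)
E(T) = T³
E(o)*(-16 + 17) = (-1)³*(-16 + 17) = -1*1 = -1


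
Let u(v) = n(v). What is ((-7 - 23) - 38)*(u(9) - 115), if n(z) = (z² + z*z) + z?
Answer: -3808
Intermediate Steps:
n(z) = z + 2*z² (n(z) = (z² + z²) + z = 2*z² + z = z + 2*z²)
u(v) = v*(1 + 2*v)
((-7 - 23) - 38)*(u(9) - 115) = ((-7 - 23) - 38)*(9*(1 + 2*9) - 115) = (-30 - 38)*(9*(1 + 18) - 115) = -68*(9*19 - 115) = -68*(171 - 115) = -68*56 = -3808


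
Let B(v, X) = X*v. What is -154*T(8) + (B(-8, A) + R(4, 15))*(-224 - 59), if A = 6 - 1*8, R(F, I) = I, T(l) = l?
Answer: -10005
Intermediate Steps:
A = -2 (A = 6 - 8 = -2)
-154*T(8) + (B(-8, A) + R(4, 15))*(-224 - 59) = -154*8 + (-2*(-8) + 15)*(-224 - 59) = -1232 + (16 + 15)*(-283) = -1232 + 31*(-283) = -1232 - 8773 = -10005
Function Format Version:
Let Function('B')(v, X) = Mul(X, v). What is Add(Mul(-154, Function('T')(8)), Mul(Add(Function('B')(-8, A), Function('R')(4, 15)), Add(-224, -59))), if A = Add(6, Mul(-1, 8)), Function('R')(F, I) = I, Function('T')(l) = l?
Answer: -10005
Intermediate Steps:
A = -2 (A = Add(6, -8) = -2)
Add(Mul(-154, Function('T')(8)), Mul(Add(Function('B')(-8, A), Function('R')(4, 15)), Add(-224, -59))) = Add(Mul(-154, 8), Mul(Add(Mul(-2, -8), 15), Add(-224, -59))) = Add(-1232, Mul(Add(16, 15), -283)) = Add(-1232, Mul(31, -283)) = Add(-1232, -8773) = -10005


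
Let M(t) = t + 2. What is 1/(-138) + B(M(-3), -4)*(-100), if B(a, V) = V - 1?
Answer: 68999/138 ≈ 499.99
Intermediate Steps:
M(t) = 2 + t
B(a, V) = -1 + V
1/(-138) + B(M(-3), -4)*(-100) = 1/(-138) + (-1 - 4)*(-100) = -1/138 - 5*(-100) = -1/138 + 500 = 68999/138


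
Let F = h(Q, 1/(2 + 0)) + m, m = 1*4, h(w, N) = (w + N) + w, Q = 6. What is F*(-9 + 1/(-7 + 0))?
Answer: -1056/7 ≈ -150.86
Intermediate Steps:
h(w, N) = N + 2*w (h(w, N) = (N + w) + w = N + 2*w)
m = 4
F = 33/2 (F = (1/(2 + 0) + 2*6) + 4 = (1/2 + 12) + 4 = (½ + 12) + 4 = 25/2 + 4 = 33/2 ≈ 16.500)
F*(-9 + 1/(-7 + 0)) = 33*(-9 + 1/(-7 + 0))/2 = 33*(-9 + 1/(-7))/2 = 33*(-9 - ⅐)/2 = (33/2)*(-64/7) = -1056/7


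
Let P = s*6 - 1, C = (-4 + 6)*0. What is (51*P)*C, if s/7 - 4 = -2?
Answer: 0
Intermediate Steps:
s = 14 (s = 28 + 7*(-2) = 28 - 14 = 14)
C = 0 (C = 2*0 = 0)
P = 83 (P = 14*6 - 1 = 84 - 1 = 83)
(51*P)*C = (51*83)*0 = 4233*0 = 0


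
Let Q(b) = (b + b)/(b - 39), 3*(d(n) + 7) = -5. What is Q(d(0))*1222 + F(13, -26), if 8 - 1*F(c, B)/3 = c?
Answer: 4723/11 ≈ 429.36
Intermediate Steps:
F(c, B) = 24 - 3*c
d(n) = -26/3 (d(n) = -7 + (1/3)*(-5) = -7 - 5/3 = -26/3)
Q(b) = 2*b/(-39 + b) (Q(b) = (2*b)/(-39 + b) = 2*b/(-39 + b))
Q(d(0))*1222 + F(13, -26) = (2*(-26/3)/(-39 - 26/3))*1222 + (24 - 3*13) = (2*(-26/3)/(-143/3))*1222 + (24 - 39) = (2*(-26/3)*(-3/143))*1222 - 15 = (4/11)*1222 - 15 = 4888/11 - 15 = 4723/11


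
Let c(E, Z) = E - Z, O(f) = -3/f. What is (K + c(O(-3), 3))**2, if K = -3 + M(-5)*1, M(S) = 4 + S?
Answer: 36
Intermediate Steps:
K = -4 (K = -3 + (4 - 5)*1 = -3 - 1*1 = -3 - 1 = -4)
(K + c(O(-3), 3))**2 = (-4 + (-3/(-3) - 1*3))**2 = (-4 + (-3*(-1/3) - 3))**2 = (-4 + (1 - 3))**2 = (-4 - 2)**2 = (-6)**2 = 36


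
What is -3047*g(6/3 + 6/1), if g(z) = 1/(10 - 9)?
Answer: -3047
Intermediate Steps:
g(z) = 1 (g(z) = 1/1 = 1)
-3047*g(6/3 + 6/1) = -3047*1 = -3047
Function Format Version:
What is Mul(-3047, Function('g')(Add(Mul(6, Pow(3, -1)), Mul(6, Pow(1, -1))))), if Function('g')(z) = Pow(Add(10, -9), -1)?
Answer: -3047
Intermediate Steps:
Function('g')(z) = 1 (Function('g')(z) = Pow(1, -1) = 1)
Mul(-3047, Function('g')(Add(Mul(6, Pow(3, -1)), Mul(6, Pow(1, -1))))) = Mul(-3047, 1) = -3047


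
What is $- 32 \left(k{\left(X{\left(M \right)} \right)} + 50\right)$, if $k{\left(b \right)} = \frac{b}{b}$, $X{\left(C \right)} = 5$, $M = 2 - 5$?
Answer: $-1632$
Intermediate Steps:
$M = -3$
$k{\left(b \right)} = 1$
$- 32 \left(k{\left(X{\left(M \right)} \right)} + 50\right) = - 32 \left(1 + 50\right) = \left(-32\right) 51 = -1632$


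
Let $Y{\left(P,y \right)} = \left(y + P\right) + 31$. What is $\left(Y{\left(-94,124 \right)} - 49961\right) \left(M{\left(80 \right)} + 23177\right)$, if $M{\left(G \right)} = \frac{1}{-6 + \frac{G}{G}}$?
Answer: $-1156522320$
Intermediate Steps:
$M{\left(G \right)} = - \frac{1}{5}$ ($M{\left(G \right)} = \frac{1}{-6 + 1} = \frac{1}{-5} = - \frac{1}{5}$)
$Y{\left(P,y \right)} = 31 + P + y$ ($Y{\left(P,y \right)} = \left(P + y\right) + 31 = 31 + P + y$)
$\left(Y{\left(-94,124 \right)} - 49961\right) \left(M{\left(80 \right)} + 23177\right) = \left(\left(31 - 94 + 124\right) - 49961\right) \left(- \frac{1}{5} + 23177\right) = \left(61 - 49961\right) \frac{115884}{5} = \left(-49900\right) \frac{115884}{5} = -1156522320$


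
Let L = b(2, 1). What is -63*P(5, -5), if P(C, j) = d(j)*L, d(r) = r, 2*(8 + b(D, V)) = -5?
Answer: -6615/2 ≈ -3307.5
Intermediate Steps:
b(D, V) = -21/2 (b(D, V) = -8 + (½)*(-5) = -8 - 5/2 = -21/2)
L = -21/2 ≈ -10.500
P(C, j) = -21*j/2 (P(C, j) = j*(-21/2) = -21*j/2)
-63*P(5, -5) = -(-1323)*(-5)/2 = -63*105/2 = -6615/2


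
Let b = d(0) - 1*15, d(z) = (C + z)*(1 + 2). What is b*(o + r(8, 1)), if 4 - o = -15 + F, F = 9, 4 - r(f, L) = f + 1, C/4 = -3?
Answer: -255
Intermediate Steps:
C = -12 (C = 4*(-3) = -12)
r(f, L) = 3 - f (r(f, L) = 4 - (f + 1) = 4 - (1 + f) = 4 + (-1 - f) = 3 - f)
d(z) = -36 + 3*z (d(z) = (-12 + z)*(1 + 2) = (-12 + z)*3 = -36 + 3*z)
o = 10 (o = 4 - (-15 + 9) = 4 - 1*(-6) = 4 + 6 = 10)
b = -51 (b = (-36 + 3*0) - 1*15 = (-36 + 0) - 15 = -36 - 15 = -51)
b*(o + r(8, 1)) = -51*(10 + (3 - 1*8)) = -51*(10 + (3 - 8)) = -51*(10 - 5) = -51*5 = -255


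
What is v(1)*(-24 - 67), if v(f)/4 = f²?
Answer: -364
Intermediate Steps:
v(f) = 4*f²
v(1)*(-24 - 67) = (4*1²)*(-24 - 67) = (4*1)*(-91) = 4*(-91) = -364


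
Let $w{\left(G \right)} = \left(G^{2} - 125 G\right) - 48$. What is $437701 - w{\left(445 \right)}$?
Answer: $295349$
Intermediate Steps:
$w{\left(G \right)} = -48 + G^{2} - 125 G$
$437701 - w{\left(445 \right)} = 437701 - \left(-48 + 445^{2} - 55625\right) = 437701 - \left(-48 + 198025 - 55625\right) = 437701 - 142352 = 295349$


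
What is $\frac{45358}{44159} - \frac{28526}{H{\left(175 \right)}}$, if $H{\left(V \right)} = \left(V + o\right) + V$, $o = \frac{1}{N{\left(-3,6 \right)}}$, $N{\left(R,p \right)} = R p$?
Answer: $- \frac{22388523370}{278157541} \approx -80.489$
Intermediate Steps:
$o = - \frac{1}{18}$ ($o = \frac{1}{\left(-3\right) 6} = \frac{1}{-18} = - \frac{1}{18} \approx -0.055556$)
$H{\left(V \right)} = - \frac{1}{18} + 2 V$ ($H{\left(V \right)} = \left(V - \frac{1}{18}\right) + V = \left(- \frac{1}{18} + V\right) + V = - \frac{1}{18} + 2 V$)
$\frac{45358}{44159} - \frac{28526}{H{\left(175 \right)}} = \frac{45358}{44159} - \frac{28526}{- \frac{1}{18} + 2 \cdot 175} = 45358 \cdot \frac{1}{44159} - \frac{28526}{- \frac{1}{18} + 350} = \frac{45358}{44159} - \frac{28526}{\frac{6299}{18}} = \frac{45358}{44159} - \frac{513468}{6299} = - \frac{22388523370}{278157541}$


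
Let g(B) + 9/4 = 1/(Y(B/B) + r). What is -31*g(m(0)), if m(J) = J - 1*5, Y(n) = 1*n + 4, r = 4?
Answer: 2387/36 ≈ 66.306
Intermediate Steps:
Y(n) = 4 + n (Y(n) = n + 4 = 4 + n)
m(J) = -5 + J (m(J) = J - 5 = -5 + J)
g(B) = -77/36 (g(B) = -9/4 + 1/((4 + B/B) + 4) = -9/4 + 1/((4 + 1) + 4) = -9/4 + 1/(5 + 4) = -9/4 + 1/9 = -77/36)
-31*g(m(0)) = -31*(-77/36) = 2387/36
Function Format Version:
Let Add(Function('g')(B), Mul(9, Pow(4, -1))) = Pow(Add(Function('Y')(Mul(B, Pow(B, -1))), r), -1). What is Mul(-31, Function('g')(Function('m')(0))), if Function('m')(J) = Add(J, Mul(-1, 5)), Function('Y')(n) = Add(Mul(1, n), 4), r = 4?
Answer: Rational(2387, 36) ≈ 66.306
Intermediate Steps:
Function('Y')(n) = Add(4, n) (Function('Y')(n) = Add(n, 4) = Add(4, n))
Function('m')(J) = Add(-5, J) (Function('m')(J) = Add(J, -5) = Add(-5, J))
Function('g')(B) = Rational(-77, 36) (Function('g')(B) = Add(Rational(-9, 4), Pow(Add(Add(4, Mul(B, Pow(B, -1))), 4), -1)) = Add(Rational(-9, 4), Pow(Add(Add(4, 1), 4), -1)) = Add(Rational(-9, 4), Pow(Add(5, 4), -1)) = Add(Rational(-9, 4), Pow(9, -1)) = Add(Rational(-9, 4), Rational(1, 9)) = Rational(-77, 36))
Mul(-31, Function('g')(Function('m')(0))) = Mul(-31, Rational(-77, 36)) = Rational(2387, 36)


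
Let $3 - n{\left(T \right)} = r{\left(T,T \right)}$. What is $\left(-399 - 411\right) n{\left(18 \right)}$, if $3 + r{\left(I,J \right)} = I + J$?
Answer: $24300$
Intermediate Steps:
$r{\left(I,J \right)} = -3 + I + J$ ($r{\left(I,J \right)} = -3 + \left(I + J\right) = -3 + I + J$)
$n{\left(T \right)} = 6 - 2 T$ ($n{\left(T \right)} = 3 - \left(-3 + T + T\right) = 3 - \left(-3 + 2 T\right) = 6 - 2 T$)
$\left(-399 - 411\right) n{\left(18 \right)} = \left(-399 - 411\right) \left(6 - 36\right) = - 810 \left(6 - 36\right) = \left(-810\right) \left(-30\right) = 24300$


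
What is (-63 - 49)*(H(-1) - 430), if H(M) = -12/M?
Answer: 46816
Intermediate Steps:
(-63 - 49)*(H(-1) - 430) = (-63 - 49)*(-12/(-1) - 430) = -112*(-12*(-1) - 430) = -112*(12 - 430) = -112*(-418) = 46816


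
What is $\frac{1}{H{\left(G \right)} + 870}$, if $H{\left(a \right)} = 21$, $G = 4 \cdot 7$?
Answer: $\frac{1}{891} \approx 0.0011223$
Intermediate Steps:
$G = 28$
$\frac{1}{H{\left(G \right)} + 870} = \frac{1}{21 + 870} = \frac{1}{891}$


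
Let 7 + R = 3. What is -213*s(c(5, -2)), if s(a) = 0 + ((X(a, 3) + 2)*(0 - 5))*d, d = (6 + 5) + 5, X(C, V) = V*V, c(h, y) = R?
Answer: 187440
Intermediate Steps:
R = -4 (R = -7 + 3 = -4)
c(h, y) = -4
X(C, V) = V²
d = 16 (d = 11 + 5 = 16)
s(a) = -880 (s(a) = 0 + ((3² + 2)*(0 - 5))*16 = 0 + ((9 + 2)*(-5))*16 = 0 + (11*(-5))*16 = 0 - 55*16 = 0 - 880 = -880)
-213*s(c(5, -2)) = -213*(-880) = 187440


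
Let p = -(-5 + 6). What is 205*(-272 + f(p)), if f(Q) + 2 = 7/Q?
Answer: -57605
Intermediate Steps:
p = -1 (p = -1*1 = -1)
f(Q) = -2 + 7/Q
205*(-272 + f(p)) = 205*(-272 + (-2 + 7/(-1))) = 205*(-272 + (-2 + 7*(-1))) = 205*(-272 + (-2 - 7)) = 205*(-272 - 9) = 205*(-281) = -57605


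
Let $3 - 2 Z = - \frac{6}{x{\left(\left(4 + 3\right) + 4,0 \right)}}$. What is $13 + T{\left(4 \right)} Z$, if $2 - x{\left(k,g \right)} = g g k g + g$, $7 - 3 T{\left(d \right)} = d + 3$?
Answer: $13$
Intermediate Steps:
$T{\left(d \right)} = \frac{4}{3} - \frac{d}{3}$ ($T{\left(d \right)} = \frac{7}{3} - \frac{d + 3}{3} = \frac{7}{3} - \frac{3 + d}{3} = \frac{7}{3} - \left(1 + \frac{d}{3}\right) = \frac{4}{3} - \frac{d}{3}$)
$x{\left(k,g \right)} = 2 - g - k g^{3}$ ($x{\left(k,g \right)} = 2 - \left(g g k g + g\right) = 2 - \left(g^{2} k g + g\right) = 2 - \left(k g^{2} g + g\right) = 2 - \left(k g^{3} + g\right) = 2 - \left(g + k g^{3}\right) = 2 - g - k g^{3}$)
$Z = 3$ ($Z = \frac{3}{2} - \frac{\left(-6\right) \frac{1}{2 - 0 - \left(\left(4 + 3\right) + 4\right) 0^{3}}}{2} = \frac{3}{2} - \frac{\left(-6\right) \frac{1}{2 + 0 - \left(7 + 4\right) 0}}{2} = \frac{3}{2} - \frac{\left(-6\right) \frac{1}{2 + 0 - 11 \cdot 0}}{2} = \frac{3}{2} - \frac{\left(-6\right) \frac{1}{2 + 0 + 0}}{2} = \frac{3}{2} - \frac{\left(-6\right) \frac{1}{2}}{2} = \frac{3}{2} - - \frac{3}{2} = \frac{3}{2} + \frac{3}{2} = 3$)
$13 + T{\left(4 \right)} Z = 13 + \left(\frac{4}{3} - \frac{4}{3}\right) 3 = 13 + 0 \cdot 3 = 13 + 0 = 13$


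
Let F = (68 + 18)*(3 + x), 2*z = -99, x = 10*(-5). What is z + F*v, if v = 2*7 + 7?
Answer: -169863/2 ≈ -84932.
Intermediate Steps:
x = -50
z = -99/2 (z = (½)*(-99) = -99/2 ≈ -49.500)
F = -4042 (F = (68 + 18)*(3 - 50) = 86*(-47) = -4042)
v = 21 (v = 14 + 7 = 21)
z + F*v = -99/2 - 4042*21 = -99/2 - 84882 = -169863/2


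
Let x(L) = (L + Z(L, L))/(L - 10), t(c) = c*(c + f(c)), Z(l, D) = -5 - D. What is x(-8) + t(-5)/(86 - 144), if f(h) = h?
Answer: -305/522 ≈ -0.58429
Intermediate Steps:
t(c) = 2*c² (t(c) = c*(c + c) = c*(2*c) = 2*c²)
x(L) = -5/(-10 + L) (x(L) = (L + (-5 - L))/(L - 10) = -5/(-10 + L))
x(-8) + t(-5)/(86 - 144) = -5/(-10 - 8) + (2*(-5)²)/(86 - 144) = -5/(-18) + (2*25)/(-58) = -5*(-1/18) - 1/58*50 = 5/18 - 25/29 = -305/522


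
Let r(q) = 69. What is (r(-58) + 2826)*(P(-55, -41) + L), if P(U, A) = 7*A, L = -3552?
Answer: -11113905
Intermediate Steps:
(r(-58) + 2826)*(P(-55, -41) + L) = (69 + 2826)*(7*(-41) - 3552) = 2895*(-287 - 3552) = 2895*(-3839) = -11113905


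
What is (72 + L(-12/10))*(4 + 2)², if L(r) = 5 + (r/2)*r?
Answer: 69948/25 ≈ 2797.9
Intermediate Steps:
L(r) = 5 + r²/2 (L(r) = 5 + (r*(½))*r = 5 + (r/2)*r = 5 + r²/2)
(72 + L(-12/10))*(4 + 2)² = (72 + (5 + (-12/10)²/2))*(4 + 2)² = (72 + (5 + (-12*⅒)²/2))*6² = (72 + (5 + (-6/5)²/2))*36 = (72 + (5 + (½)*(36/25)))*36 = (72 + (5 + 18/25))*36 = (72 + 143/25)*36 = (1943/25)*36 = 69948/25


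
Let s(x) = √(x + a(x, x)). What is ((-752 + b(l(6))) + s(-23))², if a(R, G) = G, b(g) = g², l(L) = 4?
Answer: (-736 + I*√46)² ≈ 5.4165e+5 - 9984.0*I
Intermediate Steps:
s(x) = √2*√x (s(x) = √(x + x) = √(2*x) = √2*√x)
((-752 + b(l(6))) + s(-23))² = ((-752 + 4²) + √2*√(-23))² = ((-752 + 16) + √2*(I*√23))² = (-736 + I*√46)²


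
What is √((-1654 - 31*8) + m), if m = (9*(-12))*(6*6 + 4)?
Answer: I*√6222 ≈ 78.88*I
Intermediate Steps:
m = -4320 (m = -108*(36 + 4) = -108*40 = -4320)
√((-1654 - 31*8) + m) = √((-1654 - 31*8) - 4320) = √((-1654 - 248) - 4320) = √(-1902 - 4320) = √(-6222) = I*√6222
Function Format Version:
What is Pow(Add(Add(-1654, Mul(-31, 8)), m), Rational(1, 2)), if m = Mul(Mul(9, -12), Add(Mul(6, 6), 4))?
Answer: Mul(I, Pow(6222, Rational(1, 2))) ≈ Mul(78.880, I)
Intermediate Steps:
m = -4320 (m = Mul(-108, Add(36, 4)) = Mul(-108, 40) = -4320)
Pow(Add(Add(-1654, Mul(-31, 8)), m), Rational(1, 2)) = Pow(Add(Add(-1654, Mul(-31, 8)), -4320), Rational(1, 2)) = Pow(Add(Add(-1654, -248), -4320), Rational(1, 2)) = Pow(Add(-1902, -4320), Rational(1, 2)) = Pow(-6222, Rational(1, 2)) = Mul(I, Pow(6222, Rational(1, 2)))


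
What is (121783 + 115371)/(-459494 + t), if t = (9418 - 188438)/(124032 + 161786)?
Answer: -16945720493/32832958778 ≈ -0.51612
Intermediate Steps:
t = -89510/142909 (t = -179020/285818 = -179020*1/285818 = -89510/142909 ≈ -0.62634)
(121783 + 115371)/(-459494 + t) = (121783 + 115371)/(-459494 - 89510/142909) = 237154/(-65665917556/142909) = 237154*(-142909/65665917556) = -16945720493/32832958778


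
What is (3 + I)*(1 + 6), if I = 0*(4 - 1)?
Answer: 21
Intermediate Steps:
I = 0 (I = 0*3 = 0)
(3 + I)*(1 + 6) = (3 + 0)*(1 + 6) = 3*7 = 21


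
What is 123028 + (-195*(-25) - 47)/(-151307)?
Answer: 18614992768/151307 ≈ 1.2303e+5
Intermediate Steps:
123028 + (-195*(-25) - 47)/(-151307) = 123028 + (4875 - 47)*(-1/151307) = 123028 + 4828*(-1/151307) = 123028 - 4828/151307 = 18614992768/151307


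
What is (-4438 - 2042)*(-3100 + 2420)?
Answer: 4406400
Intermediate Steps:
(-4438 - 2042)*(-3100 + 2420) = -6480*(-680) = 4406400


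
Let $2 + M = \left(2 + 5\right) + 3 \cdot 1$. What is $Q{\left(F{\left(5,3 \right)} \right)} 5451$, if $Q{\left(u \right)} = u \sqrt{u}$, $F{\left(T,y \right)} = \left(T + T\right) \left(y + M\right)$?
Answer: $599610 \sqrt{110} \approx 6.2888 \cdot 10^{6}$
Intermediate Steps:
$M = 8$ ($M = -2 + \left(\left(2 + 5\right) + 3 \cdot 1\right) = -2 + \left(7 + 3\right) = -2 + 10 = 8$)
$F{\left(T,y \right)} = 2 T \left(8 + y\right)$ ($F{\left(T,y \right)} = \left(T + T\right) \left(y + 8\right) = 2 T \left(8 + y\right)$)
$Q{\left(u \right)} = u^{\frac{3}{2}}$
$Q{\left(F{\left(5,3 \right)} \right)} 5451 = \left(2 \cdot 5 \left(8 + 3\right)\right)^{\frac{3}{2}} \cdot 5451 = \left(2 \cdot 5 \cdot 11\right)^{\frac{3}{2}} \cdot 5451 = 110^{\frac{3}{2}} \cdot 5451 = 110 \sqrt{110} \cdot 5451 = 599610 \sqrt{110}$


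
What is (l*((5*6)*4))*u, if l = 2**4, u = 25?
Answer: 48000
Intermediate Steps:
l = 16
(l*((5*6)*4))*u = (16*((5*6)*4))*25 = (16*(30*4))*25 = (16*120)*25 = 1920*25 = 48000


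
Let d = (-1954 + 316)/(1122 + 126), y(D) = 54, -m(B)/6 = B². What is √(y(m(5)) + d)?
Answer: √843/4 ≈ 7.2586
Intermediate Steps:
m(B) = -6*B²
d = -21/16 (d = -1638/1248 = -1638*1/1248 = -21/16 ≈ -1.3125)
√(y(m(5)) + d) = √(54 - 21/16) = √(843/16) = √843/4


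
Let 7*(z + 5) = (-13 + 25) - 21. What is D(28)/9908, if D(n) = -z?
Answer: 11/17339 ≈ 0.00063441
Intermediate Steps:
z = -44/7 (z = -5 + ((-13 + 25) - 21)/7 = -5 + (12 - 21)/7 = -5 + (⅐)*(-9) = -5 - 9/7 = -44/7 ≈ -6.2857)
D(n) = 44/7 (D(n) = -1*(-44/7) = 44/7)
D(28)/9908 = (44/7)/9908 = (44/7)*(1/9908) = 11/17339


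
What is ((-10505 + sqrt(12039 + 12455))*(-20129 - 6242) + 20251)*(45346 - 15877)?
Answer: 8164315901214 - 777126999*sqrt(24494) ≈ 8.0427e+12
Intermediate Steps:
((-10505 + sqrt(12039 + 12455))*(-20129 - 6242) + 20251)*(45346 - 15877) = ((-10505 + sqrt(24494))*(-26371) + 20251)*29469 = ((277027355 - 26371*sqrt(24494)) + 20251)*29469 = (277047606 - 26371*sqrt(24494))*29469 = 8164315901214 - 777126999*sqrt(24494)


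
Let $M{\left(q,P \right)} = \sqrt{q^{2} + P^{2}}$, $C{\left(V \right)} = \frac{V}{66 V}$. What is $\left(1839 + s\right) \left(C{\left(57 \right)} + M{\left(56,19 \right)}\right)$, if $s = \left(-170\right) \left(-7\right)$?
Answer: $\frac{3029}{66} + 3029 \sqrt{3497} \approx 1.7917 \cdot 10^{5}$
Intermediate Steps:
$C{\left(V \right)} = \frac{1}{66}$ ($C{\left(V \right)} = V \frac{1}{66 V} = \frac{1}{66}$)
$M{\left(q,P \right)} = \sqrt{P^{2} + q^{2}}$
$s = 1190$
$\left(1839 + s\right) \left(C{\left(57 \right)} + M{\left(56,19 \right)}\right) = \left(1839 + 1190\right) \left(\frac{1}{66} + \sqrt{19^{2} + 56^{2}}\right) = 3029 \left(\frac{1}{66} + \sqrt{361 + 3136}\right) = 3029 \left(\frac{1}{66} + \sqrt{3497}\right) = \frac{3029}{66} + 3029 \sqrt{3497}$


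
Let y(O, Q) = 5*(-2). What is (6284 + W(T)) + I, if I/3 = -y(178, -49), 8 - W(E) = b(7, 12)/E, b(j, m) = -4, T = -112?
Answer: 177015/28 ≈ 6322.0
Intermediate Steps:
y(O, Q) = -10
W(E) = 8 + 4/E (W(E) = 8 - (-4)/E = 8 + 4/E)
I = 30 (I = 3*(-1*(-10)) = 3*10 = 30)
(6284 + W(T)) + I = (6284 + (8 + 4/(-112))) + 30 = (6284 + (8 + 4*(-1/112))) + 30 = (6284 + (8 - 1/28)) + 30 = (6284 + 223/28) + 30 = 176175/28 + 30 = 177015/28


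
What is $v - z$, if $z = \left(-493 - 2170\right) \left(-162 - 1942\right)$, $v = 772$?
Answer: $-5602180$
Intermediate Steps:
$z = 5602952$ ($z = \left(-2663\right) \left(-2104\right) = 5602952$)
$v - z = 772 - 5602952 = -5602180$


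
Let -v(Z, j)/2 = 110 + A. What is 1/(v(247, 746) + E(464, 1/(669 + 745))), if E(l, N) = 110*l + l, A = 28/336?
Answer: 6/307703 ≈ 1.9499e-5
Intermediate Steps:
A = 1/12 (A = 28*(1/336) = 1/12 ≈ 0.083333)
v(Z, j) = -1321/6 (v(Z, j) = -2*(110 + 1/12) = -2*1321/12 = -1321/6)
E(l, N) = 111*l
1/(v(247, 746) + E(464, 1/(669 + 745))) = 1/(-1321/6 + 111*464) = 1/(-1321/6 + 51504) = 1/(307703/6) = 6/307703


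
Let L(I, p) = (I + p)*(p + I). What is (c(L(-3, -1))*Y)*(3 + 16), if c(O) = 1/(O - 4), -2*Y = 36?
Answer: -57/2 ≈ -28.500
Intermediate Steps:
Y = -18 (Y = -½*36 = -18)
L(I, p) = (I + p)² (L(I, p) = (I + p)*(I + p) = (I + p)²)
c(O) = 1/(-4 + O)
(c(L(-3, -1))*Y)*(3 + 16) = (-18/(-4 + (-3 - 1)²))*(3 + 16) = (-18/(-4 + (-4)²))*19 = (-18/(-4 + 16))*19 = (-18/12)*19 = ((1/12)*(-18))*19 = -3/2*19 = -57/2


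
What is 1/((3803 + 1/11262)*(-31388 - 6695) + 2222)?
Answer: -11262/1631046520957 ≈ -6.9048e-9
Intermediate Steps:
1/((3803 + 1/11262)*(-31388 - 6695) + 2222) = 1/((3803 + 1/11262)*(-38083) + 2222) = 1/((42829387/11262)*(-38083) + 2222) = 1/(-1631071545121/11262 + 2222) = 1/(-1631046520957/11262) = -11262/1631046520957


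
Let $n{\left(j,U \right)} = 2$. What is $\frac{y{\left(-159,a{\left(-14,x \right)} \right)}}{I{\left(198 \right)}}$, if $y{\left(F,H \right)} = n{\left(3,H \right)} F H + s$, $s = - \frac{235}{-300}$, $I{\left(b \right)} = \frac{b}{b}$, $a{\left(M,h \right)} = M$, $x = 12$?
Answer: $\frac{267167}{60} \approx 4452.8$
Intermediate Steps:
$I{\left(b \right)} = 1$
$s = \frac{47}{60}$ ($s = \left(-235\right) \left(- \frac{1}{300}\right) = \frac{47}{60} \approx 0.78333$)
$y{\left(F,H \right)} = \frac{47}{60} + 2 F H$ ($y{\left(F,H \right)} = 2 F H + \frac{47}{60} = \frac{47}{60} + 2 F H$)
$\frac{y{\left(-159,a{\left(-14,x \right)} \right)}}{I{\left(198 \right)}} = \frac{\frac{47}{60} + 2 \left(-159\right) \left(-14\right)}{1} = \left(\frac{47}{60} + 4452\right) 1 = \frac{267167}{60} \cdot 1 = \frac{267167}{60}$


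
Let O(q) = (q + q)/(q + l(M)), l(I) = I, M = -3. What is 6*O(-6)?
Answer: 8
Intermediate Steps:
O(q) = 2*q/(-3 + q) (O(q) = (q + q)/(q - 3) = (2*q)/(-3 + q) = 2*q/(-3 + q))
6*O(-6) = 6*(2*(-6)/(-3 - 6)) = 6*(2*(-6)/(-9)) = 6*(2*(-6)*(-⅑)) = 6*(4/3) = 8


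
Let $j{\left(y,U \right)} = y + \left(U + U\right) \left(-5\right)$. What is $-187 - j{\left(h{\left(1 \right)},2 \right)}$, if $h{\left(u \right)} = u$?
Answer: $-168$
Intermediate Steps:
$j{\left(y,U \right)} = y - 10 U$ ($j{\left(y,U \right)} = y + 2 U \left(-5\right) = y - 10 U$)
$-187 - j{\left(h{\left(1 \right)},2 \right)} = -187 - \left(1 - 20\right) = -187 - -19 = -187 + 19 = -168$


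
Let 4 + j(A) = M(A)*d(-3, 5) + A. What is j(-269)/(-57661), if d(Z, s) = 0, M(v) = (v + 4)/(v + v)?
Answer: 273/57661 ≈ 0.0047346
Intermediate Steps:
M(v) = (4 + v)/(2*v) (M(v) = (4 + v)/((2*v)) = (4 + v)*(1/(2*v)) = (4 + v)/(2*v))
j(A) = -4 + A (j(A) = -4 + (((4 + A)/(2*A))*0 + A) = -4 + (0 + A) = -4 + A)
j(-269)/(-57661) = (-4 - 269)/(-57661) = -273*(-1/57661) = 273/57661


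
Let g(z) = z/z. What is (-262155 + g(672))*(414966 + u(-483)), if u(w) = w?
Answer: -108658376382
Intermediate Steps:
g(z) = 1
(-262155 + g(672))*(414966 + u(-483)) = (-262155 + 1)*(414966 - 483) = -262154*414483 = -108658376382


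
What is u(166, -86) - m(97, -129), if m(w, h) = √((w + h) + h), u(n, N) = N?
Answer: -86 - I*√161 ≈ -86.0 - 12.689*I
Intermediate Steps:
m(w, h) = √(w + 2*h) (m(w, h) = √((h + w) + h) = √(w + 2*h))
u(166, -86) - m(97, -129) = -86 - √(97 + 2*(-129)) = -86 - √(97 - 258) = -86 - √(-161) = -86 - I*√161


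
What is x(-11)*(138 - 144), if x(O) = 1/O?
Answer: 6/11 ≈ 0.54545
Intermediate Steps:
x(-11)*(138 - 144) = (138 - 144)/(-11) = -1/11*(-6) = 6/11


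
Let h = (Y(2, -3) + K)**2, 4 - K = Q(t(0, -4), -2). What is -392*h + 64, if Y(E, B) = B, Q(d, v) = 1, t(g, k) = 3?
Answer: 64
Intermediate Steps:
K = 3 (K = 4 - 1*1 = 4 - 1 = 3)
h = 0 (h = (-3 + 3)**2 = 0**2 = 0)
-392*h + 64 = -392*0 + 64 = 0 + 64 = 64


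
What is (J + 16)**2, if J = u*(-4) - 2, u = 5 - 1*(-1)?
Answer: 100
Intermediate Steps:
u = 6 (u = 5 + 1 = 6)
J = -26 (J = 6*(-4) - 2 = -24 - 2 = -26)
(J + 16)**2 = (-26 + 16)**2 = (-10)**2 = 100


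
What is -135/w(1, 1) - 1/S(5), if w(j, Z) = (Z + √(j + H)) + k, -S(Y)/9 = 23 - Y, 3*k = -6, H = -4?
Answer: 10937/324 + 135*I*√3/4 ≈ 33.756 + 58.457*I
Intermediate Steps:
k = -2 (k = (⅓)*(-6) = -2)
S(Y) = -207 + 9*Y (S(Y) = -9*(23 - Y) = -207 + 9*Y)
w(j, Z) = -2 + Z + √(-4 + j) (w(j, Z) = (Z + √(j - 4)) - 2 = (Z + √(-4 + j)) - 2 = -2 + Z + √(-4 + j))
-135/w(1, 1) - 1/S(5) = -135/(-2 + 1 + √(-4 + 1)) - 1/(-207 + 9*5) = -135/(-2 + 1 + √(-3)) - 1/(-207 + 45) = -135/(-2 + 1 + I*√3) - 1/(-162) = -135/(-1 + I*√3) - 1*(-1/162) = -135/(-1 + I*√3) + 1/162 = 1/162 - 135/(-1 + I*√3)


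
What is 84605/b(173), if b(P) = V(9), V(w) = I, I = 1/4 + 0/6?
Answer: 338420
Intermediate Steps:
I = 1/4 (I = 1*(1/4) + 0*(1/6) = 1/4 + 0 = 1/4 ≈ 0.25000)
V(w) = 1/4
b(P) = 1/4
84605/b(173) = 84605/(1/4) = 84605*4 = 338420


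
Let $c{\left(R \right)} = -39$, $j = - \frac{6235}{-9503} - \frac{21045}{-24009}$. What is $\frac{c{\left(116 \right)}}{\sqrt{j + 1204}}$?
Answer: $- \frac{39 \sqrt{76961421378374}}{304597286} \approx -1.1232$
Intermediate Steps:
$j = \frac{2710750}{1768663}$ ($j = \left(-6235\right) \left(- \frac{1}{9503}\right) - - \frac{7015}{8003} = \frac{145}{221} + \frac{7015}{8003} = \frac{2710750}{1768663} \approx 1.5327$)
$\frac{c{\left(116 \right)}}{\sqrt{j + 1204}} = - \frac{39}{\sqrt{\frac{2710750}{1768663} + 1204}} = - \frac{39}{\sqrt{\frac{2132181002}{1768663}}} = - \frac{39}{\frac{7}{1768663} \sqrt{76961421378374}} = - 39 \frac{\sqrt{76961421378374}}{304597286} = - \frac{39 \sqrt{76961421378374}}{304597286}$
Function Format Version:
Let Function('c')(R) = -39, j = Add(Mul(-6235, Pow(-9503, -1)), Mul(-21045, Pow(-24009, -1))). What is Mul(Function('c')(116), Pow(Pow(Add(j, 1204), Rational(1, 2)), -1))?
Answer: Mul(Rational(-39, 304597286), Pow(76961421378374, Rational(1, 2))) ≈ -1.1232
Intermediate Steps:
j = Rational(2710750, 1768663) (j = Add(Mul(-6235, Rational(-1, 9503)), Mul(-21045, Rational(-1, 24009))) = Add(Rational(145, 221), Rational(7015, 8003)) = Rational(2710750, 1768663) ≈ 1.5327)
Mul(Function('c')(116), Pow(Pow(Add(j, 1204), Rational(1, 2)), -1)) = Mul(-39, Pow(Pow(Add(Rational(2710750, 1768663), 1204), Rational(1, 2)), -1)) = Mul(-39, Pow(Pow(Rational(2132181002, 1768663), Rational(1, 2)), -1)) = Mul(-39, Pow(Mul(Rational(7, 1768663), Pow(76961421378374, Rational(1, 2))), -1)) = Mul(-39, Mul(Rational(1, 304597286), Pow(76961421378374, Rational(1, 2)))) = Mul(Rational(-39, 304597286), Pow(76961421378374, Rational(1, 2)))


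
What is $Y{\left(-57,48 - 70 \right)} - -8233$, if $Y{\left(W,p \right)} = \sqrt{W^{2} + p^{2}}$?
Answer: $8233 + \sqrt{3733} \approx 8294.1$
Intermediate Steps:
$Y{\left(-57,48 - 70 \right)} - -8233 = \sqrt{\left(-57\right)^{2} + \left(48 - 70\right)^{2}} - -8233 = \sqrt{3249 + \left(-22\right)^{2}} + 8233 = \sqrt{3249 + 484} + 8233 = \sqrt{3733} + 8233 = 8233 + \sqrt{3733}$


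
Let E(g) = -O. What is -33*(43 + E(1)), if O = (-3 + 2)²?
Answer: -1386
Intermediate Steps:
O = 1 (O = (-1)² = 1)
E(g) = -1 (E(g) = -1*1 = -1)
-33*(43 + E(1)) = -33*(43 - 1) = -33*42 = -1386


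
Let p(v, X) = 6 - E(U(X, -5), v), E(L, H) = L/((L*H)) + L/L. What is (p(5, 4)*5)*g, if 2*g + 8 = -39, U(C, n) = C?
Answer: -564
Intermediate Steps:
g = -47/2 (g = -4 + (½)*(-39) = -4 - 39/2 = -47/2 ≈ -23.500)
E(L, H) = 1 + 1/H (E(L, H) = L/((H*L)) + 1 = L*(1/(H*L)) + 1 = 1/H + 1 = 1 + 1/H)
p(v, X) = 6 - (1 + v)/v
(p(5, 4)*5)*g = ((5 - 1/5)*5)*(-47/2) = ((5 - 1*⅕)*5)*(-47/2) = ((5 - ⅕)*5)*(-47/2) = ((24/5)*5)*(-47/2) = 24*(-47/2) = -564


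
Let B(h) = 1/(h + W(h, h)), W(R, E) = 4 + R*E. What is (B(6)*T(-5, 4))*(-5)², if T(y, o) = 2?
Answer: 25/23 ≈ 1.0870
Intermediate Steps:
W(R, E) = 4 + E*R
B(h) = 1/(4 + h + h²) (B(h) = 1/(h + (4 + h*h)) = 1/(h + (4 + h²)) = 1/(4 + h + h²))
(B(6)*T(-5, 4))*(-5)² = (2/(4 + 6 + 6²))*(-5)² = (2/(4 + 6 + 36))*25 = (2/46)*25 = ((1/46)*2)*25 = (1/23)*25 = 25/23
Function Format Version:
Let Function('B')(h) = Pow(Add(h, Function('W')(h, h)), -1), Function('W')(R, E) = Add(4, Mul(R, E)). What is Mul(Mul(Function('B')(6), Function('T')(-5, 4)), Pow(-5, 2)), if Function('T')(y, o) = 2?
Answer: Rational(25, 23) ≈ 1.0870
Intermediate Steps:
Function('W')(R, E) = Add(4, Mul(E, R))
Function('B')(h) = Pow(Add(4, h, Pow(h, 2)), -1) (Function('B')(h) = Pow(Add(h, Add(4, Mul(h, h))), -1) = Pow(Add(h, Add(4, Pow(h, 2))), -1) = Pow(Add(4, h, Pow(h, 2)), -1))
Mul(Mul(Function('B')(6), Function('T')(-5, 4)), Pow(-5, 2)) = Mul(Mul(Pow(Add(4, 6, Pow(6, 2)), -1), 2), Pow(-5, 2)) = Mul(Mul(Pow(Add(4, 6, 36), -1), 2), 25) = Mul(Mul(Pow(46, -1), 2), 25) = Mul(Mul(Rational(1, 46), 2), 25) = Mul(Rational(1, 23), 25) = Rational(25, 23)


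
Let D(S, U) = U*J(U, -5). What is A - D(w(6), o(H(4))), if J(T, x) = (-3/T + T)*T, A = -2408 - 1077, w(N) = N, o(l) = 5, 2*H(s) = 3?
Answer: -3595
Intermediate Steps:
H(s) = 3/2 (H(s) = (½)*3 = 3/2)
A = -3485
J(T, x) = T*(T - 3/T) (J(T, x) = (T - 3/T)*T = T*(T - 3/T))
D(S, U) = U*(-3 + U²)
A - D(w(6), o(H(4))) = -3485 - 5*(-3 + 5²) = -3485 - 5*(-3 + 25) = -3485 - 5*22 = -3485 - 1*110 = -3485 - 110 = -3595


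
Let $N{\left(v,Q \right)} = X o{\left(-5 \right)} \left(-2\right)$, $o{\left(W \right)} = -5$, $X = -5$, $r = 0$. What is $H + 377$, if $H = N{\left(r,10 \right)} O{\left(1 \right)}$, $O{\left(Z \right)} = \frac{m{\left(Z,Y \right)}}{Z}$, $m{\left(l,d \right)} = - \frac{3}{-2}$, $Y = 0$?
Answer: $302$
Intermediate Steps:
$m{\left(l,d \right)} = \frac{3}{2}$ ($m{\left(l,d \right)} = \left(-3\right) \left(- \frac{1}{2}\right) = \frac{3}{2}$)
$N{\left(v,Q \right)} = -50$ ($N{\left(v,Q \right)} = \left(-5\right) \left(-5\right) \left(-2\right) = 25 \left(-2\right) = -50$)
$O{\left(Z \right)} = \frac{3}{2 Z}$
$H = -75$ ($H = - 50 \frac{3}{2 \cdot 1} = - 50 \cdot \frac{3}{2} \cdot 1 = \left(-50\right) \frac{3}{2} = -75$)
$H + 377 = -75 + 377 = 302$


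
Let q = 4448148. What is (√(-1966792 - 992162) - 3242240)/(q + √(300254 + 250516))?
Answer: -2403660561920/3297670013189 + 1621120*√550770/9893010039567 - I*√45269530405/3297670013189 + 741358*I*√2958954/3297670013189 ≈ -0.72878 + 0.00038665*I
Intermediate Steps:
(√(-1966792 - 992162) - 3242240)/(q + √(300254 + 250516)) = (√(-1966792 - 992162) - 3242240)/(4448148 + √(300254 + 250516)) = (√(-2958954) - 3242240)/(4448148 + √550770) = (I*√2958954 - 3242240)/(4448148 + √550770) = (-3242240 + I*√2958954)/(4448148 + √550770)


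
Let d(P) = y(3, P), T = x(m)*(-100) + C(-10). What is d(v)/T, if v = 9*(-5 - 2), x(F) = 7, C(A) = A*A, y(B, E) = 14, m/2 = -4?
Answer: -7/300 ≈ -0.023333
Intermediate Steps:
m = -8 (m = 2*(-4) = -8)
C(A) = A²
T = -600 (T = 7*(-100) + (-10)² = -700 + 100 = -600)
v = -63 (v = 9*(-7) = -63)
d(P) = 14
d(v)/T = 14/(-600) = 14*(-1/600) = -7/300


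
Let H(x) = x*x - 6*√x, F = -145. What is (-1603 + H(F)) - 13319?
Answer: 6103 - 6*I*√145 ≈ 6103.0 - 72.25*I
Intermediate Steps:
H(x) = x² - 6*√x
(-1603 + H(F)) - 13319 = (-1603 + ((-145)² - 6*I*√145)) - 13319 = (-1603 + (21025 - 6*I*√145)) - 13319 = (19422 - 6*I*√145) - 13319 = 6103 - 6*I*√145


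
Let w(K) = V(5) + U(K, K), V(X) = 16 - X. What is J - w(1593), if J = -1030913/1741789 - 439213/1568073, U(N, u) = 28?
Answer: -108900403013989/2731252302597 ≈ -39.872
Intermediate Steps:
J = -2381563212706/2731252302597 (J = -1030913*1/1741789 - 439213*1/1568073 = -1030913/1741789 - 439213/1568073 = -2381563212706/2731252302597 ≈ -0.87197)
w(K) = 39 (w(K) = (16 - 1*5) + 28 = (16 - 5) + 28 = 11 + 28 = 39)
J - w(1593) = -2381563212706/2731252302597 - 1*39 = -2381563212706/2731252302597 - 39 = -108900403013989/2731252302597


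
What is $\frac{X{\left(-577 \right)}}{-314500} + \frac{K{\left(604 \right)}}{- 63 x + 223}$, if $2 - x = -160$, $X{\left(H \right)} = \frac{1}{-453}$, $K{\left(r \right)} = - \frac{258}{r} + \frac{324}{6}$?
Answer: $- \frac{7632433267}{1422263035500} \approx -0.0053664$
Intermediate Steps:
$K{\left(r \right)} = 54 - \frac{258}{r}$ ($K{\left(r \right)} = - \frac{258}{r} + 324 \cdot \frac{1}{6} = - \frac{258}{r} + 54 = 54 - \frac{258}{r}$)
$X{\left(H \right)} = - \frac{1}{453}$
$x = 162$ ($x = 2 - -160 = 2 + 160 = 162$)
$\frac{X{\left(-577 \right)}}{-314500} + \frac{K{\left(604 \right)}}{- 63 x + 223} = - \frac{1}{453 \left(-314500\right)} + \frac{54 - \frac{258}{604}}{\left(-63\right) 162 + 223} = \left(- \frac{1}{453}\right) \left(- \frac{1}{314500}\right) + \frac{54 - \frac{129}{302}}{-10206 + 223} = \frac{1}{142468500} + \frac{54 - \frac{129}{302}}{-9983} = \frac{1}{142468500} + \frac{16179}{302} \left(- \frac{1}{9983}\right) = \frac{1}{142468500} - \frac{16179}{3014866} = - \frac{7632433267}{1422263035500}$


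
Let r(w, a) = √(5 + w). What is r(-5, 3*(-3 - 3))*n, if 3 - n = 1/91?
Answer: 0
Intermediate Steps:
n = 272/91 (n = 3 - 1/91 = 272/91 ≈ 2.9890)
r(-5, 3*(-3 - 3))*n = √(5 - 5)*(272/91) = √0*(272/91) = 0*(272/91) = 0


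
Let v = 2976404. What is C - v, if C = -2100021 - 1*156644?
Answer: -5233069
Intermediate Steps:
C = -2256665 (C = -2100021 - 156644 = -2256665)
C - v = -2256665 - 1*2976404 = -2256665 - 2976404 = -5233069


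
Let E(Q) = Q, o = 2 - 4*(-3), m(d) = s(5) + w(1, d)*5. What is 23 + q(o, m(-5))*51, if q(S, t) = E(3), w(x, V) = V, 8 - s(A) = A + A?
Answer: 176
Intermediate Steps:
s(A) = 8 - 2*A (s(A) = 8 - (A + A) = 8 - 2*A)
m(d) = -2 + 5*d (m(d) = (8 - 2*5) + d*5 = (8 - 10) + 5*d = -2 + 5*d)
o = 14 (o = 2 + 12 = 14)
q(S, t) = 3
23 + q(o, m(-5))*51 = 23 + 3*51 = 23 + 153 = 176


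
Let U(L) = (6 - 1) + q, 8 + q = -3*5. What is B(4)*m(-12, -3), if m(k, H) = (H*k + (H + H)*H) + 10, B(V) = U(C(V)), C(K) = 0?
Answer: -1152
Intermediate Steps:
q = -23 (q = -8 - 3*5 = -8 - 15 = -23)
U(L) = -18 (U(L) = (6 - 1) - 23 = 5 - 23 = -18)
B(V) = -18
m(k, H) = 10 + 2*H² + H*k (m(k, H) = (H*k + (2*H)*H) + 10 = (H*k + 2*H²) + 10 = (2*H² + H*k) + 10 = 10 + 2*H² + H*k)
B(4)*m(-12, -3) = -18*(10 + 2*(-3)² - 3*(-12)) = -18*(10 + 2*9 + 36) = -18*(10 + 18 + 36) = -18*64 = -1152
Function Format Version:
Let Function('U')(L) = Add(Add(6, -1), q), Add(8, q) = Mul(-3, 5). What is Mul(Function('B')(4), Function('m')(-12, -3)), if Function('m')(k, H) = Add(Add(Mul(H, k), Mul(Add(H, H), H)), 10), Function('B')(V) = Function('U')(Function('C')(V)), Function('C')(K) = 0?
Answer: -1152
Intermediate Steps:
q = -23 (q = Add(-8, Mul(-3, 5)) = Add(-8, -15) = -23)
Function('U')(L) = -18 (Function('U')(L) = Add(Add(6, -1), -23) = Add(5, -23) = -18)
Function('B')(V) = -18
Function('m')(k, H) = Add(10, Mul(2, Pow(H, 2)), Mul(H, k)) (Function('m')(k, H) = Add(Add(Mul(H, k), Mul(Mul(2, H), H)), 10) = Add(Add(Mul(H, k), Mul(2, Pow(H, 2))), 10) = Add(Add(Mul(2, Pow(H, 2)), Mul(H, k)), 10) = Add(10, Mul(2, Pow(H, 2)), Mul(H, k)))
Mul(Function('B')(4), Function('m')(-12, -3)) = Mul(-18, Add(10, Mul(2, Pow(-3, 2)), Mul(-3, -12))) = Mul(-18, Add(10, Mul(2, 9), 36)) = Mul(-18, Add(10, 18, 36)) = Mul(-18, 64) = -1152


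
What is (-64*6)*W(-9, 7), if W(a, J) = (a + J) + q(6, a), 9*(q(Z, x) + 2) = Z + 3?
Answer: 1152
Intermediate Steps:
q(Z, x) = -5/3 + Z/9 (q(Z, x) = -2 + (Z + 3)/9 = -2 + (3 + Z)/9 = -2 + (⅓ + Z/9) = -5/3 + Z/9)
W(a, J) = -1 + J + a (W(a, J) = (a + J) + (-5/3 + (⅑)*6) = (J + a) + (-5/3 + ⅔) = (J + a) - 1 = -1 + J + a)
(-64*6)*W(-9, 7) = (-64*6)*(-1 + 7 - 9) = -384*(-3) = 1152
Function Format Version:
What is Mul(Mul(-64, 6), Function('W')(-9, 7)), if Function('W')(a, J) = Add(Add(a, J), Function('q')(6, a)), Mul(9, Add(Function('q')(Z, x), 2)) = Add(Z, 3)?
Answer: 1152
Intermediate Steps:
Function('q')(Z, x) = Add(Rational(-5, 3), Mul(Rational(1, 9), Z)) (Function('q')(Z, x) = Add(-2, Mul(Rational(1, 9), Add(Z, 3))) = Add(-2, Mul(Rational(1, 9), Add(3, Z))) = Add(-2, Add(Rational(1, 3), Mul(Rational(1, 9), Z))) = Add(Rational(-5, 3), Mul(Rational(1, 9), Z)))
Function('W')(a, J) = Add(-1, J, a) (Function('W')(a, J) = Add(Add(a, J), Add(Rational(-5, 3), Mul(Rational(1, 9), 6))) = Add(Add(J, a), Add(Rational(-5, 3), Rational(2, 3))) = Add(Add(J, a), -1) = Add(-1, J, a))
Mul(Mul(-64, 6), Function('W')(-9, 7)) = Mul(Mul(-64, 6), Add(-1, 7, -9)) = Mul(-384, -3) = 1152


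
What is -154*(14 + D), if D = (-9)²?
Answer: -14630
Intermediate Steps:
D = 81
-154*(14 + D) = -154*(14 + 81) = -154*95 = -1*14630 = -14630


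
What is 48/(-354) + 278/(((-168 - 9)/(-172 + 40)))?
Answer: 12224/59 ≈ 207.19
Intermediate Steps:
48/(-354) + 278/(((-168 - 9)/(-172 + 40))) = 48*(-1/354) + 278/((-177/(-132))) = -8/59 + 278/((-177*(-1/132))) = -8/59 + 278/(59/44) = -8/59 + 278*(44/59) = -8/59 + 12232/59 = 12224/59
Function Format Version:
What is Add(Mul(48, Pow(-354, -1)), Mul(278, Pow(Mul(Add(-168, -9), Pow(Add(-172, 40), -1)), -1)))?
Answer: Rational(12224, 59) ≈ 207.19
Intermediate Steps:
Add(Mul(48, Pow(-354, -1)), Mul(278, Pow(Mul(Add(-168, -9), Pow(Add(-172, 40), -1)), -1))) = Add(Mul(48, Rational(-1, 354)), Mul(278, Pow(Mul(-177, Pow(-132, -1)), -1))) = Add(Rational(-8, 59), Mul(278, Pow(Mul(-177, Rational(-1, 132)), -1))) = Add(Rational(-8, 59), Mul(278, Pow(Rational(59, 44), -1))) = Add(Rational(-8, 59), Mul(278, Rational(44, 59))) = Add(Rational(-8, 59), Rational(12232, 59)) = Rational(12224, 59)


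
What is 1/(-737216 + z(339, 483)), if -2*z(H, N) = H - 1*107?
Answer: -1/737332 ≈ -1.3562e-6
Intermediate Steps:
z(H, N) = 107/2 - H/2 (z(H, N) = -(H - 1*107)/2 = -(H - 107)/2 = -(-107 + H)/2 = 107/2 - H/2)
1/(-737216 + z(339, 483)) = 1/(-737216 + (107/2 - ½*339)) = 1/(-737216 + (107/2 - 339/2)) = 1/(-737216 - 116) = 1/(-737332) = -1/737332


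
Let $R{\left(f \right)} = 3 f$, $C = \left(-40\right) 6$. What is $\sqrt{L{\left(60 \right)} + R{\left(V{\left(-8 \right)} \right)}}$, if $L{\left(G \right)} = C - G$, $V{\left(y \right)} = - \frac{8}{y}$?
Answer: $3 i \sqrt{33} \approx 17.234 i$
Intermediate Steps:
$C = -240$
$L{\left(G \right)} = -240 - G$
$\sqrt{L{\left(60 \right)} + R{\left(V{\left(-8 \right)} \right)}} = \sqrt{\left(-240 - 60\right) + 3 \left(- \frac{8}{-8}\right)} = \sqrt{\left(-240 - 60\right) + 3 \left(\left(-8\right) \left(- \frac{1}{8}\right)\right)} = \sqrt{-300 + 3 \cdot 1} = \sqrt{-300 + 3} = \sqrt{-297} = 3 i \sqrt{33}$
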